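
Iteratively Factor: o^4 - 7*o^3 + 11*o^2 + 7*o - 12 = (o - 3)*(o^3 - 4*o^2 - o + 4) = (o - 3)*(o - 1)*(o^2 - 3*o - 4) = (o - 4)*(o - 3)*(o - 1)*(o + 1)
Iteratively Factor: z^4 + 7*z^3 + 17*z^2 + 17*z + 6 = (z + 2)*(z^3 + 5*z^2 + 7*z + 3) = (z + 2)*(z + 3)*(z^2 + 2*z + 1) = (z + 1)*(z + 2)*(z + 3)*(z + 1)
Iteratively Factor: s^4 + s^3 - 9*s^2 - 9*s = (s + 1)*(s^3 - 9*s) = (s - 3)*(s + 1)*(s^2 + 3*s) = s*(s - 3)*(s + 1)*(s + 3)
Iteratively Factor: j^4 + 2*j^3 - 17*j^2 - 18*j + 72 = (j - 3)*(j^3 + 5*j^2 - 2*j - 24) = (j - 3)*(j + 4)*(j^2 + j - 6) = (j - 3)*(j + 3)*(j + 4)*(j - 2)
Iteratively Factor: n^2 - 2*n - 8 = (n + 2)*(n - 4)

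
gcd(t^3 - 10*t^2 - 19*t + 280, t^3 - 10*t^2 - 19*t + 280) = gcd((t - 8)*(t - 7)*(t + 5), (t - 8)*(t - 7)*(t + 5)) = t^3 - 10*t^2 - 19*t + 280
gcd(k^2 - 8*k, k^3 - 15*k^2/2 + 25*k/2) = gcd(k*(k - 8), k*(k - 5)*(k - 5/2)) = k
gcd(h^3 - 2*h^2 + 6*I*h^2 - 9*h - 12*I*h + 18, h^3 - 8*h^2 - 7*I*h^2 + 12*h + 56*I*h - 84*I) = h - 2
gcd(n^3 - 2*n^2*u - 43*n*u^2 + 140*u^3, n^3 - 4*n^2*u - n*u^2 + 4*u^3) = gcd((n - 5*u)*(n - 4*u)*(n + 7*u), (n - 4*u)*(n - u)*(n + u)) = -n + 4*u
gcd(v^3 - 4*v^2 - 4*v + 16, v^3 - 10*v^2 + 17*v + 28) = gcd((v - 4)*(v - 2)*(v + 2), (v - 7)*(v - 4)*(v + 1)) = v - 4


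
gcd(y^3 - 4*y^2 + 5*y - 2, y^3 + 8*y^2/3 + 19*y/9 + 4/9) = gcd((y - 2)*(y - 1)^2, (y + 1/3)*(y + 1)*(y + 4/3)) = 1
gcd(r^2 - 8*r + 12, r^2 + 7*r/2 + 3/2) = 1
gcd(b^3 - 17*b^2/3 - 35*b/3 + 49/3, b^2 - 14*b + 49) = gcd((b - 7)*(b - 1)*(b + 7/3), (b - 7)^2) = b - 7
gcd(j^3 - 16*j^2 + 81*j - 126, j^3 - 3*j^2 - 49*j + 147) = j^2 - 10*j + 21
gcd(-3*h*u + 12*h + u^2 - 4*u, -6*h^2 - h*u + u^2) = -3*h + u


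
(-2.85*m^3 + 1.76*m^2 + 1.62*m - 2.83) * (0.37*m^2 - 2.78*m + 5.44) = -1.0545*m^5 + 8.5742*m^4 - 19.7974*m^3 + 4.0237*m^2 + 16.6802*m - 15.3952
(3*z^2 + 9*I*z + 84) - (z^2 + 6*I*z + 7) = 2*z^2 + 3*I*z + 77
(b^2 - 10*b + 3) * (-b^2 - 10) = -b^4 + 10*b^3 - 13*b^2 + 100*b - 30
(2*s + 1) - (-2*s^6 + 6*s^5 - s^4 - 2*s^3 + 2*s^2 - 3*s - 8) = 2*s^6 - 6*s^5 + s^4 + 2*s^3 - 2*s^2 + 5*s + 9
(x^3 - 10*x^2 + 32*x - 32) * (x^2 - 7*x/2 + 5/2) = x^5 - 27*x^4/2 + 139*x^3/2 - 169*x^2 + 192*x - 80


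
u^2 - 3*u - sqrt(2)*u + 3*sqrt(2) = (u - 3)*(u - sqrt(2))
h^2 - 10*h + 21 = (h - 7)*(h - 3)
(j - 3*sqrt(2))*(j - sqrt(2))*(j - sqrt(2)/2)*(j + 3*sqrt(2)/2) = j^4 - 3*sqrt(2)*j^3 - 7*j^2/2 + 12*sqrt(2)*j - 9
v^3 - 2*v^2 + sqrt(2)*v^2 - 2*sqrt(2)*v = v*(v - 2)*(v + sqrt(2))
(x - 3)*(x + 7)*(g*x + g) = g*x^3 + 5*g*x^2 - 17*g*x - 21*g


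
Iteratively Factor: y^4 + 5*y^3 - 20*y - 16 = (y - 2)*(y^3 + 7*y^2 + 14*y + 8) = (y - 2)*(y + 4)*(y^2 + 3*y + 2) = (y - 2)*(y + 1)*(y + 4)*(y + 2)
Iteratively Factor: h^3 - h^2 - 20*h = (h)*(h^2 - h - 20) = h*(h - 5)*(h + 4)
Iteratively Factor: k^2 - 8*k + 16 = (k - 4)*(k - 4)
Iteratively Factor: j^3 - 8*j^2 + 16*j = (j - 4)*(j^2 - 4*j) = (j - 4)^2*(j)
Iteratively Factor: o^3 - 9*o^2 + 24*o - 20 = (o - 2)*(o^2 - 7*o + 10) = (o - 2)^2*(o - 5)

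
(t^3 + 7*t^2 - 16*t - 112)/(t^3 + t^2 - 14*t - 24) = (t^2 + 11*t + 28)/(t^2 + 5*t + 6)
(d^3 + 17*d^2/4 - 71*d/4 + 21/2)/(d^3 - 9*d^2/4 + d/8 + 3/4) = 2*(d + 7)/(2*d + 1)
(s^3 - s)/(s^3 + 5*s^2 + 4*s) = (s - 1)/(s + 4)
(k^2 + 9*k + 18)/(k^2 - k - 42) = (k + 3)/(k - 7)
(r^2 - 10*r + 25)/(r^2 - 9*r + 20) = (r - 5)/(r - 4)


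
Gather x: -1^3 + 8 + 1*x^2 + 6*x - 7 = x^2 + 6*x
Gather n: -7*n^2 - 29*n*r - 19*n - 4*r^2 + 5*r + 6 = -7*n^2 + n*(-29*r - 19) - 4*r^2 + 5*r + 6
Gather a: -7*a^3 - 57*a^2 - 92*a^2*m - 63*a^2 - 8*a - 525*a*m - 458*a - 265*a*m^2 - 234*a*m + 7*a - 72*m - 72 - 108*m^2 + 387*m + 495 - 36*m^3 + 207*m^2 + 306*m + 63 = -7*a^3 + a^2*(-92*m - 120) + a*(-265*m^2 - 759*m - 459) - 36*m^3 + 99*m^2 + 621*m + 486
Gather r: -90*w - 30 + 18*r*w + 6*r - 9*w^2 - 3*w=r*(18*w + 6) - 9*w^2 - 93*w - 30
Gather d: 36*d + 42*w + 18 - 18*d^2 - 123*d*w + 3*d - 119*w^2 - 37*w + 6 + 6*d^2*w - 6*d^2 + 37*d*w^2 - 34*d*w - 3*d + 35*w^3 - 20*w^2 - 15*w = d^2*(6*w - 24) + d*(37*w^2 - 157*w + 36) + 35*w^3 - 139*w^2 - 10*w + 24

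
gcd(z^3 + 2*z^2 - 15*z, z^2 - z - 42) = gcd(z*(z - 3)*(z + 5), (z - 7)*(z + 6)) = 1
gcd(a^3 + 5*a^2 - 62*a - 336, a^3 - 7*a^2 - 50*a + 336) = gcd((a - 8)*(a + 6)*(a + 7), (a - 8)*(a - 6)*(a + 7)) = a^2 - a - 56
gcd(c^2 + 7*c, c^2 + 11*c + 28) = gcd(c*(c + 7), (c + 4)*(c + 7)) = c + 7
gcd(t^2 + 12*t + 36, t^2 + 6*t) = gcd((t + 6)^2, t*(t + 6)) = t + 6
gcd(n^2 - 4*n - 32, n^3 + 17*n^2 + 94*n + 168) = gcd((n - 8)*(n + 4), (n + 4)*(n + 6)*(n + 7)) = n + 4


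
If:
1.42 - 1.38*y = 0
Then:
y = 1.03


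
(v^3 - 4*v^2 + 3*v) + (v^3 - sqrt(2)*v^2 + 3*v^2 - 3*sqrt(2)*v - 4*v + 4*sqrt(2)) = 2*v^3 - sqrt(2)*v^2 - v^2 - 3*sqrt(2)*v - v + 4*sqrt(2)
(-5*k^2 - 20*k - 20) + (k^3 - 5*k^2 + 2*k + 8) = k^3 - 10*k^2 - 18*k - 12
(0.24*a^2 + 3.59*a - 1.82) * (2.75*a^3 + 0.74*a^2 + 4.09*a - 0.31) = 0.66*a^5 + 10.0501*a^4 - 1.3668*a^3 + 13.2619*a^2 - 8.5567*a + 0.5642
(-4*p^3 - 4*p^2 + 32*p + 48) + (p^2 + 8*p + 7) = -4*p^3 - 3*p^2 + 40*p + 55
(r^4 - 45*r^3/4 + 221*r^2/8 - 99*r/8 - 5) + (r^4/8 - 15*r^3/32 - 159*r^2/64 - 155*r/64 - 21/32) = 9*r^4/8 - 375*r^3/32 + 1609*r^2/64 - 947*r/64 - 181/32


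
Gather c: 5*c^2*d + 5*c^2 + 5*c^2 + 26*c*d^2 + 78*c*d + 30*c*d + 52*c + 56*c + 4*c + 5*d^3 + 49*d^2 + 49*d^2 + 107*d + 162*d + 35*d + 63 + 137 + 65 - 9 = c^2*(5*d + 10) + c*(26*d^2 + 108*d + 112) + 5*d^3 + 98*d^2 + 304*d + 256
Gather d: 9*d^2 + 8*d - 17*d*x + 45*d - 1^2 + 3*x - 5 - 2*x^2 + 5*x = 9*d^2 + d*(53 - 17*x) - 2*x^2 + 8*x - 6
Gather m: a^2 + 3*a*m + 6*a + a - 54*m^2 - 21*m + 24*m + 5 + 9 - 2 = a^2 + 7*a - 54*m^2 + m*(3*a + 3) + 12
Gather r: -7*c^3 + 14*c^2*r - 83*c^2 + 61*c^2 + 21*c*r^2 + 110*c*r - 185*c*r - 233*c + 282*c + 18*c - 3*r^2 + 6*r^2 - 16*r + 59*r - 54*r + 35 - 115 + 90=-7*c^3 - 22*c^2 + 67*c + r^2*(21*c + 3) + r*(14*c^2 - 75*c - 11) + 10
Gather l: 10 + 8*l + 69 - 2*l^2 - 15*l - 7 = -2*l^2 - 7*l + 72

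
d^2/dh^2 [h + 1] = 0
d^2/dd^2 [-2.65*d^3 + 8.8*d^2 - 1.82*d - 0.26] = 17.6 - 15.9*d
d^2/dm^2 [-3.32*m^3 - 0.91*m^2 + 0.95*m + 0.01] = -19.92*m - 1.82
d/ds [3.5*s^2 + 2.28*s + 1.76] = 7.0*s + 2.28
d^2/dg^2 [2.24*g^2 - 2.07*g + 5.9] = 4.48000000000000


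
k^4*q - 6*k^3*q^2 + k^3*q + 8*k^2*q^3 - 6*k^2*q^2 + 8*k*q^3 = k*(k - 4*q)*(k - 2*q)*(k*q + q)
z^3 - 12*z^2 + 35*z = z*(z - 7)*(z - 5)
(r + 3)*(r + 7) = r^2 + 10*r + 21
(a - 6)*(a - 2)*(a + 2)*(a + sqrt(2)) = a^4 - 6*a^3 + sqrt(2)*a^3 - 6*sqrt(2)*a^2 - 4*a^2 - 4*sqrt(2)*a + 24*a + 24*sqrt(2)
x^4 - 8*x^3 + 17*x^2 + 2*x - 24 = (x - 4)*(x - 3)*(x - 2)*(x + 1)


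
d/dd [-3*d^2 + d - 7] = 1 - 6*d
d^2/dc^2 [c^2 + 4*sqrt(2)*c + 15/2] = 2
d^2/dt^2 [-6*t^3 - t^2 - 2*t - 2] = -36*t - 2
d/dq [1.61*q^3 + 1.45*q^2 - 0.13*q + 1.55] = 4.83*q^2 + 2.9*q - 0.13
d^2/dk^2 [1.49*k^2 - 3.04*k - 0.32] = 2.98000000000000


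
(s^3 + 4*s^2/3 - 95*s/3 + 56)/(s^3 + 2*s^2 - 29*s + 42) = (s - 8/3)/(s - 2)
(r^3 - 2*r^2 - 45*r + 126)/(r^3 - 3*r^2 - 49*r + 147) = (r - 6)/(r - 7)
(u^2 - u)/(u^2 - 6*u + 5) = u/(u - 5)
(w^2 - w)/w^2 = (w - 1)/w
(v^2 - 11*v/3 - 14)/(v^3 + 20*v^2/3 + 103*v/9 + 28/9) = 3*(v - 6)/(3*v^2 + 13*v + 4)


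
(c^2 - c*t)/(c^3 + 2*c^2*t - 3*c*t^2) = 1/(c + 3*t)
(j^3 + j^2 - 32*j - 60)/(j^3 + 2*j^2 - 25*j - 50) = (j - 6)/(j - 5)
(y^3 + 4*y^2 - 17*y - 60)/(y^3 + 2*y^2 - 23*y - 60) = (y^2 + y - 20)/(y^2 - y - 20)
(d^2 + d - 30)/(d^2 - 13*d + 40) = (d + 6)/(d - 8)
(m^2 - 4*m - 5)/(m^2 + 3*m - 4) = (m^2 - 4*m - 5)/(m^2 + 3*m - 4)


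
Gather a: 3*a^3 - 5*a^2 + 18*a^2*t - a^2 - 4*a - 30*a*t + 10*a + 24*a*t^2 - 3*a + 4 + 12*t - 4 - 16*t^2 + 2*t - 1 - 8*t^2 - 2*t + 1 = 3*a^3 + a^2*(18*t - 6) + a*(24*t^2 - 30*t + 3) - 24*t^2 + 12*t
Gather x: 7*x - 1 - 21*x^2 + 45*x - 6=-21*x^2 + 52*x - 7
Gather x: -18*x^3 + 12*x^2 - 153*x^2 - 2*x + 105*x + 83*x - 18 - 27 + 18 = -18*x^3 - 141*x^2 + 186*x - 27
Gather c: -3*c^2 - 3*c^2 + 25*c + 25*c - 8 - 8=-6*c^2 + 50*c - 16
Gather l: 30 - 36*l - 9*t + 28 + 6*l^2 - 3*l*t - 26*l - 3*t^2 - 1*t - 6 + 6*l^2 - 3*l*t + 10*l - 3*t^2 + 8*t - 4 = 12*l^2 + l*(-6*t - 52) - 6*t^2 - 2*t + 48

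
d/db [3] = 0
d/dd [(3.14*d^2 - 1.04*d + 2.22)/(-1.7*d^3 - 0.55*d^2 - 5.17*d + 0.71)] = (5.338*d^4 - 3.536*d^3 - 5.4838*d^2 + 6.9008*d + 10.739)/(2.89*d^6 + 1.87*d^5 + 17.8805*d^4 + 3.273*d^3 + 25.9479*d^2 - 7.3414*d + 0.5041)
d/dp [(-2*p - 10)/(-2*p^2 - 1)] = 2*(2*p^2 - 4*p*(p + 5) + 1)/(2*p^2 + 1)^2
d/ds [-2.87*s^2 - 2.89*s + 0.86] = -5.74*s - 2.89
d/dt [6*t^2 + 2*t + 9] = 12*t + 2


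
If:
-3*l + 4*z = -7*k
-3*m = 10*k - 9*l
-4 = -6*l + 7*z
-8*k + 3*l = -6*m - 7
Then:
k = 17/53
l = 5/53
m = -125/159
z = -26/53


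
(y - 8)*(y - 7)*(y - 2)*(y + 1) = y^4 - 16*y^3 + 69*y^2 - 26*y - 112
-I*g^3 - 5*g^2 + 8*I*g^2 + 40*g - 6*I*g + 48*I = (g - 8)*(g - 6*I)*(-I*g + 1)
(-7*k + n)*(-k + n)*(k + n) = 7*k^3 - k^2*n - 7*k*n^2 + n^3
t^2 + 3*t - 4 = (t - 1)*(t + 4)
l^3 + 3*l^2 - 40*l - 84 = (l - 6)*(l + 2)*(l + 7)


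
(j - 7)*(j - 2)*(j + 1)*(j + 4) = j^4 - 4*j^3 - 27*j^2 + 34*j + 56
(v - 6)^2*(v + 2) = v^3 - 10*v^2 + 12*v + 72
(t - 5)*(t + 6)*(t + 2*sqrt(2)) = t^3 + t^2 + 2*sqrt(2)*t^2 - 30*t + 2*sqrt(2)*t - 60*sqrt(2)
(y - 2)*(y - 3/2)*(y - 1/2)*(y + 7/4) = y^4 - 9*y^3/4 - 9*y^2/4 + 109*y/16 - 21/8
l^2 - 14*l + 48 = (l - 8)*(l - 6)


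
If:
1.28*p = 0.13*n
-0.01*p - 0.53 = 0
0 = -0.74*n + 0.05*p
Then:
No Solution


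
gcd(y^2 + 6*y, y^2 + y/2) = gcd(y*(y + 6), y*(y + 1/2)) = y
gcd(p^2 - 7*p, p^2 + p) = p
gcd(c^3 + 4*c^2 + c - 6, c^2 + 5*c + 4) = 1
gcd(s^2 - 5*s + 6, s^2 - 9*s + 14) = s - 2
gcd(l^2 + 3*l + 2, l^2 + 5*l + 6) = l + 2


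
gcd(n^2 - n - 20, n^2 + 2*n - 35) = n - 5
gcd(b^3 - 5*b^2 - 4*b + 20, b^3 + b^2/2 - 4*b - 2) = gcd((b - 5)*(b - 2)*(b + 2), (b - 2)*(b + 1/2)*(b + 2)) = b^2 - 4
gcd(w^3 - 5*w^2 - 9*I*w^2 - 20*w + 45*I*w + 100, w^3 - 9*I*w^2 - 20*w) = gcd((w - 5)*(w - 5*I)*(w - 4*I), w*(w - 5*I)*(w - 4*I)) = w^2 - 9*I*w - 20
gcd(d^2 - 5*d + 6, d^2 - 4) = d - 2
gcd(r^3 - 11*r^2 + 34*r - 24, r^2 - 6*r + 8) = r - 4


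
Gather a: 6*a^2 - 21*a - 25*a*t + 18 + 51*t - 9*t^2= 6*a^2 + a*(-25*t - 21) - 9*t^2 + 51*t + 18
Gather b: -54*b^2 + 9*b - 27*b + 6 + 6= -54*b^2 - 18*b + 12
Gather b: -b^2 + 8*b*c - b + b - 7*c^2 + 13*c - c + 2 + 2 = -b^2 + 8*b*c - 7*c^2 + 12*c + 4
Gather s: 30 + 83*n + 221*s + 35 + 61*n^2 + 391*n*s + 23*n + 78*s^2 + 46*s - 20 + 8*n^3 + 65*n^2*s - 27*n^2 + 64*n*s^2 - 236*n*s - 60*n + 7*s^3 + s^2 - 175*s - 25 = 8*n^3 + 34*n^2 + 46*n + 7*s^3 + s^2*(64*n + 79) + s*(65*n^2 + 155*n + 92) + 20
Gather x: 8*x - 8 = 8*x - 8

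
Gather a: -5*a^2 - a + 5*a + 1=-5*a^2 + 4*a + 1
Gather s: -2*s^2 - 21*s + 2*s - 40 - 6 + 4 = -2*s^2 - 19*s - 42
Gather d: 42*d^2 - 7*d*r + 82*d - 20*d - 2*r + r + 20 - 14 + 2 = 42*d^2 + d*(62 - 7*r) - r + 8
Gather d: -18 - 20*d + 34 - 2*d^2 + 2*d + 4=-2*d^2 - 18*d + 20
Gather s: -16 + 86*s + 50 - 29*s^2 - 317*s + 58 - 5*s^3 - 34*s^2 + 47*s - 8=-5*s^3 - 63*s^2 - 184*s + 84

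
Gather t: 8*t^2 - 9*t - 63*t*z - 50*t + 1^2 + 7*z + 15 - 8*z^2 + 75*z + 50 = 8*t^2 + t*(-63*z - 59) - 8*z^2 + 82*z + 66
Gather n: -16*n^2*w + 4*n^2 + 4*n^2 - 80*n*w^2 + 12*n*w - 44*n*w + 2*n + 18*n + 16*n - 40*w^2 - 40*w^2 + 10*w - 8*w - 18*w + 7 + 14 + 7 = n^2*(8 - 16*w) + n*(-80*w^2 - 32*w + 36) - 80*w^2 - 16*w + 28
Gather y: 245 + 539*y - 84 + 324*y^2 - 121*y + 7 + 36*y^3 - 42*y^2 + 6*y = 36*y^3 + 282*y^2 + 424*y + 168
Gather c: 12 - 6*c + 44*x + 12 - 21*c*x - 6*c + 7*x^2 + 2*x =c*(-21*x - 12) + 7*x^2 + 46*x + 24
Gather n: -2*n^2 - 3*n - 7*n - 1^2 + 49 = -2*n^2 - 10*n + 48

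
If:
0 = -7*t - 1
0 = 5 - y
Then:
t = -1/7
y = 5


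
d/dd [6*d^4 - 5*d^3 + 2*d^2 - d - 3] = 24*d^3 - 15*d^2 + 4*d - 1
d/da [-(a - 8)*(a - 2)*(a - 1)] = -3*a^2 + 22*a - 26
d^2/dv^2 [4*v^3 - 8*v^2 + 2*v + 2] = 24*v - 16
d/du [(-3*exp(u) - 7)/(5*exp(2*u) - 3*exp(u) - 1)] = (15*exp(2*u) + 70*exp(u) - 18)*exp(u)/(25*exp(4*u) - 30*exp(3*u) - exp(2*u) + 6*exp(u) + 1)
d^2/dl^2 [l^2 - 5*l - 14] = 2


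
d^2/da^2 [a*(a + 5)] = 2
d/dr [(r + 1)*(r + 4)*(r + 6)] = 3*r^2 + 22*r + 34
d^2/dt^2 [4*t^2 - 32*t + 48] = 8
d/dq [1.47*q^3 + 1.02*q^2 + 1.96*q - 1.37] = 4.41*q^2 + 2.04*q + 1.96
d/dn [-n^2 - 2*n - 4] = -2*n - 2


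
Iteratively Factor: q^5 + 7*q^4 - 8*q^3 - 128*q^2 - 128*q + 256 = (q + 4)*(q^4 + 3*q^3 - 20*q^2 - 48*q + 64) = (q + 4)^2*(q^3 - q^2 - 16*q + 16) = (q - 1)*(q + 4)^2*(q^2 - 16) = (q - 1)*(q + 4)^3*(q - 4)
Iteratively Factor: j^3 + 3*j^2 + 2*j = (j + 1)*(j^2 + 2*j) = (j + 1)*(j + 2)*(j)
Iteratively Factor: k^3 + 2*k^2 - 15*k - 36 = (k - 4)*(k^2 + 6*k + 9) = (k - 4)*(k + 3)*(k + 3)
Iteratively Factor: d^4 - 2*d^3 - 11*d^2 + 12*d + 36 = (d + 2)*(d^3 - 4*d^2 - 3*d + 18) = (d - 3)*(d + 2)*(d^2 - d - 6) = (d - 3)*(d + 2)^2*(d - 3)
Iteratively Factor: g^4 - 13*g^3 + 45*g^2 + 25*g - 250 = (g - 5)*(g^3 - 8*g^2 + 5*g + 50) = (g - 5)^2*(g^2 - 3*g - 10) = (g - 5)^3*(g + 2)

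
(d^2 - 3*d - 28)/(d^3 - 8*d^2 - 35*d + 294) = (d + 4)/(d^2 - d - 42)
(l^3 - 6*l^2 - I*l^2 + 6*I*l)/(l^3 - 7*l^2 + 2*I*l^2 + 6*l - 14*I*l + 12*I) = l*(l - I)/(l^2 + l*(-1 + 2*I) - 2*I)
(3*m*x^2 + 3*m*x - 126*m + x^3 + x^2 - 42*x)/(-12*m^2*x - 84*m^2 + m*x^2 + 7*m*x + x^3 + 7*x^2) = (3*m*x - 18*m + x^2 - 6*x)/(-12*m^2 + m*x + x^2)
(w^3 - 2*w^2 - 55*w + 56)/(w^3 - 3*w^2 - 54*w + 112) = (w - 1)/(w - 2)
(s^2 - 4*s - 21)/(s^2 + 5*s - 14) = (s^2 - 4*s - 21)/(s^2 + 5*s - 14)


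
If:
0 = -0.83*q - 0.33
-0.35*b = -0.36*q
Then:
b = -0.41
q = -0.40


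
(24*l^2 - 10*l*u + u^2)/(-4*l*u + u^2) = (-6*l + u)/u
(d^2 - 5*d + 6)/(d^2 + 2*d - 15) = (d - 2)/(d + 5)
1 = 1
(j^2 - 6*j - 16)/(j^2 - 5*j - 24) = (j + 2)/(j + 3)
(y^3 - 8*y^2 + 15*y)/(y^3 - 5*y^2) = (y - 3)/y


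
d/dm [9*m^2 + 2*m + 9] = 18*m + 2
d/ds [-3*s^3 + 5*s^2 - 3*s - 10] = -9*s^2 + 10*s - 3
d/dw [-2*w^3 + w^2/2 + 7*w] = -6*w^2 + w + 7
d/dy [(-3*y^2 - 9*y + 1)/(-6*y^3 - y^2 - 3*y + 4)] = (-18*y^4 - 108*y^3 + 18*y^2 - 22*y - 33)/(36*y^6 + 12*y^5 + 37*y^4 - 42*y^3 + y^2 - 24*y + 16)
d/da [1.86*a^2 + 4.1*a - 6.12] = 3.72*a + 4.1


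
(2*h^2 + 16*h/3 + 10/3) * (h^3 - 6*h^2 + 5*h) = 2*h^5 - 20*h^4/3 - 56*h^3/3 + 20*h^2/3 + 50*h/3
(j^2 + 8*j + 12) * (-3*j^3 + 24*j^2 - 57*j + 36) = -3*j^5 + 99*j^3 - 132*j^2 - 396*j + 432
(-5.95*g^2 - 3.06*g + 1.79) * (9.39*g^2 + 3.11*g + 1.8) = -55.8705*g^4 - 47.2379*g^3 - 3.4185*g^2 + 0.0588999999999995*g + 3.222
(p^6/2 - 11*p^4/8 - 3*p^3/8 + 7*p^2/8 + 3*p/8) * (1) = p^6/2 - 11*p^4/8 - 3*p^3/8 + 7*p^2/8 + 3*p/8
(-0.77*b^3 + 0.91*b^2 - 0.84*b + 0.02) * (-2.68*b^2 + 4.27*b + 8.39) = 2.0636*b^5 - 5.7267*b^4 - 0.3234*b^3 + 3.9945*b^2 - 6.9622*b + 0.1678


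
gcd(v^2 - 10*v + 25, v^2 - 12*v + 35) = v - 5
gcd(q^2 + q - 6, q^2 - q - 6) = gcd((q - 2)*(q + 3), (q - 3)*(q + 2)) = 1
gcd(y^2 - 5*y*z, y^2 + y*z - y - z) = 1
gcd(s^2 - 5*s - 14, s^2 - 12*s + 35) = s - 7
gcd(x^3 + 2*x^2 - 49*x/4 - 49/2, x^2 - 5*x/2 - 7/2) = x - 7/2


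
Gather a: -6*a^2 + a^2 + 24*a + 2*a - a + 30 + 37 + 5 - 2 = -5*a^2 + 25*a + 70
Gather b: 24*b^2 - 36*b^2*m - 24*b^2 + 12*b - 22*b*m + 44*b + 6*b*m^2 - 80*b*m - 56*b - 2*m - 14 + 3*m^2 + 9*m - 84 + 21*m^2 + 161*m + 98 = -36*b^2*m + b*(6*m^2 - 102*m) + 24*m^2 + 168*m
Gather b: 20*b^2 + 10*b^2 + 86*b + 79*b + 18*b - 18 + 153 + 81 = 30*b^2 + 183*b + 216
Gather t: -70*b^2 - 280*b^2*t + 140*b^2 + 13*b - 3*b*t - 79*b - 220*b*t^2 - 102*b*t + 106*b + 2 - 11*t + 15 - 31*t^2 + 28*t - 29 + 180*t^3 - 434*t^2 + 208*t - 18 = 70*b^2 + 40*b + 180*t^3 + t^2*(-220*b - 465) + t*(-280*b^2 - 105*b + 225) - 30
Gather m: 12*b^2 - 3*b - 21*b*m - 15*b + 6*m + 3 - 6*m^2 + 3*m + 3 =12*b^2 - 18*b - 6*m^2 + m*(9 - 21*b) + 6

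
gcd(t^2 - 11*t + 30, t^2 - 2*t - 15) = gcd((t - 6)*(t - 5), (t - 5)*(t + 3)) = t - 5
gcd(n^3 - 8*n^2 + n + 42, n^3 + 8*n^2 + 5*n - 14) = n + 2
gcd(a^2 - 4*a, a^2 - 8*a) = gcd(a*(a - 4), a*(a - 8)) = a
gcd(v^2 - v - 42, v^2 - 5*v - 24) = 1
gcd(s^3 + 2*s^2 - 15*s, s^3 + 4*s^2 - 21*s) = s^2 - 3*s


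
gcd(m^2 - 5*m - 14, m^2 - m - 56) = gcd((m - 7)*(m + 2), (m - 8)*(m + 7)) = 1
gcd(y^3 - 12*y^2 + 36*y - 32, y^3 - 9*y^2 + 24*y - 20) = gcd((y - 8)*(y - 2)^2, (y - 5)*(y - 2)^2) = y^2 - 4*y + 4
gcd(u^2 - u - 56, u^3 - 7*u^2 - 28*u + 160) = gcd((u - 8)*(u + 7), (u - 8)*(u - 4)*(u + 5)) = u - 8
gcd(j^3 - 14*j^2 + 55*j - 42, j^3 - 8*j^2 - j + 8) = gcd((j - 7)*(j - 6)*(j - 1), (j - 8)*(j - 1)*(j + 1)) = j - 1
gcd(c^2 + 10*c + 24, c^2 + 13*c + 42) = c + 6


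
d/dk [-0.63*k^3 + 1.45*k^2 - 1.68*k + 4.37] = -1.89*k^2 + 2.9*k - 1.68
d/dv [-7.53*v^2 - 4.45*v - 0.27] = -15.06*v - 4.45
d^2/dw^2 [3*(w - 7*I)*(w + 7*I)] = 6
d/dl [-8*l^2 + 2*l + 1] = 2 - 16*l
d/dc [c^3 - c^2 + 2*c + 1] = 3*c^2 - 2*c + 2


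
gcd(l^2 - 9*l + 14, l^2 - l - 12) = 1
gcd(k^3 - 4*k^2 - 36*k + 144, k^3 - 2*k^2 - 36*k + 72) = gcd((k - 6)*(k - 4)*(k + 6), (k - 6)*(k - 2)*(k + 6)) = k^2 - 36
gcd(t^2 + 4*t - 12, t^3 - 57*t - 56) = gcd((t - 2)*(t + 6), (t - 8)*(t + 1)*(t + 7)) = 1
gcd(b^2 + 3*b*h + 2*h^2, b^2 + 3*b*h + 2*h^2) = b^2 + 3*b*h + 2*h^2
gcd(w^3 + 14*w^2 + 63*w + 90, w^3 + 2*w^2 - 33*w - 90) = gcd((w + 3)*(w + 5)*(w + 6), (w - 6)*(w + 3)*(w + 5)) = w^2 + 8*w + 15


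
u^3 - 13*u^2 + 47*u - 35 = (u - 7)*(u - 5)*(u - 1)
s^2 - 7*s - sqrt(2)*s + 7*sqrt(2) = (s - 7)*(s - sqrt(2))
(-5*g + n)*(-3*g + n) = 15*g^2 - 8*g*n + n^2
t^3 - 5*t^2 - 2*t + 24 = (t - 4)*(t - 3)*(t + 2)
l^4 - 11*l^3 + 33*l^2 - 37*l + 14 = (l - 7)*(l - 2)*(l - 1)^2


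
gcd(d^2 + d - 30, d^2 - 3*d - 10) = d - 5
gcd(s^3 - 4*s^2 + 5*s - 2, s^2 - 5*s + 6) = s - 2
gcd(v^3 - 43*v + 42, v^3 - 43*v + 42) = v^3 - 43*v + 42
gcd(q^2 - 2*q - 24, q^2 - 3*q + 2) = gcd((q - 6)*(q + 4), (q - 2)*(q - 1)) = 1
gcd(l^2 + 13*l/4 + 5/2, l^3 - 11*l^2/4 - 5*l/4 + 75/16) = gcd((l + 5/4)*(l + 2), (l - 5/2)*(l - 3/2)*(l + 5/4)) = l + 5/4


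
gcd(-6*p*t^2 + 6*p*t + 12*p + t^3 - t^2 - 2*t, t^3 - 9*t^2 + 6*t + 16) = t^2 - t - 2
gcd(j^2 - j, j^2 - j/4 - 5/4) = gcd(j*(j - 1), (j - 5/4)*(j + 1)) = 1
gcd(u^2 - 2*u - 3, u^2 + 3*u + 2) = u + 1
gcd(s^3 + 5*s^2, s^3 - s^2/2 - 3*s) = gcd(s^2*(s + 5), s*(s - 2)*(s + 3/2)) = s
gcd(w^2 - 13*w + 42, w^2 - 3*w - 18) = w - 6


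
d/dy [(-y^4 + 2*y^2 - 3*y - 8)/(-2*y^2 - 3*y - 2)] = (4*y^5 + 9*y^4 + 8*y^3 - 12*y^2 - 40*y - 18)/(4*y^4 + 12*y^3 + 17*y^2 + 12*y + 4)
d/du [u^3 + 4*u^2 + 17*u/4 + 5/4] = 3*u^2 + 8*u + 17/4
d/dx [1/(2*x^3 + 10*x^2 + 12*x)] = (-3*x^2 - 10*x - 6)/(2*x^2*(x^2 + 5*x + 6)^2)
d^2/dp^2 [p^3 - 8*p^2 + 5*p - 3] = 6*p - 16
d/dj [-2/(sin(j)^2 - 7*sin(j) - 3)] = 2*(2*sin(j) - 7)*cos(j)/(7*sin(j) + cos(j)^2 + 2)^2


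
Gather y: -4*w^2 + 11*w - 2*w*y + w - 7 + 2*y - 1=-4*w^2 + 12*w + y*(2 - 2*w) - 8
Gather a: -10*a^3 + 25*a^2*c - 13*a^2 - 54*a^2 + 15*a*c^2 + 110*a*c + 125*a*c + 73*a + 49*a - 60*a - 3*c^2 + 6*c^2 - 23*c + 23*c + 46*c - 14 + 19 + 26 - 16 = -10*a^3 + a^2*(25*c - 67) + a*(15*c^2 + 235*c + 62) + 3*c^2 + 46*c + 15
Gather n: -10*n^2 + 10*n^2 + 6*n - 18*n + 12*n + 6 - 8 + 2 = 0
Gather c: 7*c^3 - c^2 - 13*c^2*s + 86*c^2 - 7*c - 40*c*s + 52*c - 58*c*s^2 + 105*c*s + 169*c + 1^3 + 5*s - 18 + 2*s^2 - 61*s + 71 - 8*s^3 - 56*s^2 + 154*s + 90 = 7*c^3 + c^2*(85 - 13*s) + c*(-58*s^2 + 65*s + 214) - 8*s^3 - 54*s^2 + 98*s + 144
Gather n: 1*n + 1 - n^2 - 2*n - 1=-n^2 - n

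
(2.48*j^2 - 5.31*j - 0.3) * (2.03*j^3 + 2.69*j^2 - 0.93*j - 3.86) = 5.0344*j^5 - 4.1081*j^4 - 17.1993*j^3 - 5.4415*j^2 + 20.7756*j + 1.158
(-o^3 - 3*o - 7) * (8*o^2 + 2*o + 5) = -8*o^5 - 2*o^4 - 29*o^3 - 62*o^2 - 29*o - 35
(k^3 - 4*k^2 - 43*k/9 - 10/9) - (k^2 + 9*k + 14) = k^3 - 5*k^2 - 124*k/9 - 136/9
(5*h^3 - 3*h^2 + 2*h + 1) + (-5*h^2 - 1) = 5*h^3 - 8*h^2 + 2*h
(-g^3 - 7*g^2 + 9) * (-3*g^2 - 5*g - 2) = 3*g^5 + 26*g^4 + 37*g^3 - 13*g^2 - 45*g - 18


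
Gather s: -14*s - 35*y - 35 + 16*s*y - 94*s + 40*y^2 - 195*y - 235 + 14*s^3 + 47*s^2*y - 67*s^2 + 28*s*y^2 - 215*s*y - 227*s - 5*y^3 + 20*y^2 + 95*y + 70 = 14*s^3 + s^2*(47*y - 67) + s*(28*y^2 - 199*y - 335) - 5*y^3 + 60*y^2 - 135*y - 200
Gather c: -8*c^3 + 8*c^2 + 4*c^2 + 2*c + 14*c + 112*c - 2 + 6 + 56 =-8*c^3 + 12*c^2 + 128*c + 60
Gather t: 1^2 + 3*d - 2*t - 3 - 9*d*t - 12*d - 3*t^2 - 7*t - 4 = -9*d - 3*t^2 + t*(-9*d - 9) - 6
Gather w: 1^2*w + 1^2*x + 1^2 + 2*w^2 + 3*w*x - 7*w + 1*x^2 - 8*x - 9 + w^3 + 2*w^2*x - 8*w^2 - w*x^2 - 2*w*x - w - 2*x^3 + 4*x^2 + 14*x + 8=w^3 + w^2*(2*x - 6) + w*(-x^2 + x - 7) - 2*x^3 + 5*x^2 + 7*x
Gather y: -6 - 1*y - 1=-y - 7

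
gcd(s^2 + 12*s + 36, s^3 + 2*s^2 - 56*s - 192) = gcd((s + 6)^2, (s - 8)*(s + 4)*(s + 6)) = s + 6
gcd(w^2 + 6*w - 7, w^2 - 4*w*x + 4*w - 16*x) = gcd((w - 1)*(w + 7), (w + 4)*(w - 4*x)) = 1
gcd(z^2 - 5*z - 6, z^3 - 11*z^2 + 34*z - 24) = z - 6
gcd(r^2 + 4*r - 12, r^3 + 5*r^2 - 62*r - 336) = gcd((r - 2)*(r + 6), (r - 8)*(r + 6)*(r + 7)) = r + 6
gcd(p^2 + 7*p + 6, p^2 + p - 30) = p + 6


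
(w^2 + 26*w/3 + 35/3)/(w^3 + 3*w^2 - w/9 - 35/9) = 3*(w + 7)/(3*w^2 + 4*w - 7)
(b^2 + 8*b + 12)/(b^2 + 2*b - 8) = (b^2 + 8*b + 12)/(b^2 + 2*b - 8)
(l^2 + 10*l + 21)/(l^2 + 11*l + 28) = (l + 3)/(l + 4)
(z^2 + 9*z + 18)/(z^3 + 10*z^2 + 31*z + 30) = (z + 6)/(z^2 + 7*z + 10)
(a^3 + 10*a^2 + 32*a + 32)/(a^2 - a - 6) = (a^2 + 8*a + 16)/(a - 3)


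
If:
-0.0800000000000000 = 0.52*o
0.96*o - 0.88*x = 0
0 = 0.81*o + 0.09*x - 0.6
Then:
No Solution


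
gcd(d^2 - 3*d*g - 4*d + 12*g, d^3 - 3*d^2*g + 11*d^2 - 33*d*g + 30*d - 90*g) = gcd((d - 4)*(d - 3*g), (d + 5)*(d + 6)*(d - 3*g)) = d - 3*g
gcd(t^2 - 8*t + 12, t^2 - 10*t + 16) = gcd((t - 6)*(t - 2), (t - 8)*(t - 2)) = t - 2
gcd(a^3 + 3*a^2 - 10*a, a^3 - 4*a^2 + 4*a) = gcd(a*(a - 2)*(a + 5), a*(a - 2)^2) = a^2 - 2*a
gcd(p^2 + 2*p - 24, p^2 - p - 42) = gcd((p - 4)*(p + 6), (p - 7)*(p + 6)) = p + 6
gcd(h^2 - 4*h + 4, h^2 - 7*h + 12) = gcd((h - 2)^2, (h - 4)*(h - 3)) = 1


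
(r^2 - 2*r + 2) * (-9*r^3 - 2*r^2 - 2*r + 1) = -9*r^5 + 16*r^4 - 16*r^3 + r^2 - 6*r + 2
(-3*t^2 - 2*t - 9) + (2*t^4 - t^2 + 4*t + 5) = 2*t^4 - 4*t^2 + 2*t - 4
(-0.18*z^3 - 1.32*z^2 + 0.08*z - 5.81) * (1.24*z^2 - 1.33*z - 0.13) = -0.2232*z^5 - 1.3974*z^4 + 1.8782*z^3 - 7.1392*z^2 + 7.7169*z + 0.7553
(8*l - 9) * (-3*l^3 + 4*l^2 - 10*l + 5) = -24*l^4 + 59*l^3 - 116*l^2 + 130*l - 45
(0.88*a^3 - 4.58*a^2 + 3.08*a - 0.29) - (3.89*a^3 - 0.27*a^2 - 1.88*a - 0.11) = -3.01*a^3 - 4.31*a^2 + 4.96*a - 0.18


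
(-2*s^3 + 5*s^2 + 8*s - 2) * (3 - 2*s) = 4*s^4 - 16*s^3 - s^2 + 28*s - 6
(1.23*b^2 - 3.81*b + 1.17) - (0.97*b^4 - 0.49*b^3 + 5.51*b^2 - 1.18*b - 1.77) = -0.97*b^4 + 0.49*b^3 - 4.28*b^2 - 2.63*b + 2.94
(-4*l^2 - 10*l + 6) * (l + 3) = -4*l^3 - 22*l^2 - 24*l + 18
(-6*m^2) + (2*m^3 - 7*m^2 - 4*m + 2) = 2*m^3 - 13*m^2 - 4*m + 2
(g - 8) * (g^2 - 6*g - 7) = g^3 - 14*g^2 + 41*g + 56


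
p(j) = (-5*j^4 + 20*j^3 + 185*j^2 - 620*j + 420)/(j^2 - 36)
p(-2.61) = -92.87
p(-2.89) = -105.81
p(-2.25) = -77.43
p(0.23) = -8.00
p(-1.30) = -43.15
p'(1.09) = 4.95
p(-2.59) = -91.98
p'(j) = -2*j*(-5*j^4 + 20*j^3 + 185*j^2 - 620*j + 420)/(j^2 - 36)^2 + (-20*j^3 + 60*j^2 + 370*j - 620)/(j^2 - 36) = 10*(-j^3 + 14*j^2 - 60*j + 62)/(j^2 - 12*j + 36)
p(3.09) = -15.30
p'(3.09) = -22.71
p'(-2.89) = 47.63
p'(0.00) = 17.22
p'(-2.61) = 44.75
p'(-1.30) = 31.12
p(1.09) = 0.49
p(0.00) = -11.67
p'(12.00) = -102.78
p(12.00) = -458.33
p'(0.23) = 14.70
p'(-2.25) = 41.03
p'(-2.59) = 44.54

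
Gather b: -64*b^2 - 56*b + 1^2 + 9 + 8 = -64*b^2 - 56*b + 18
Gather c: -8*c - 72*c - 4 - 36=-80*c - 40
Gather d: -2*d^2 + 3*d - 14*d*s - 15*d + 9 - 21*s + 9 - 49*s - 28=-2*d^2 + d*(-14*s - 12) - 70*s - 10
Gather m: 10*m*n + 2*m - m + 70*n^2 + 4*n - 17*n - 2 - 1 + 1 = m*(10*n + 1) + 70*n^2 - 13*n - 2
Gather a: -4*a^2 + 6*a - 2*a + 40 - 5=-4*a^2 + 4*a + 35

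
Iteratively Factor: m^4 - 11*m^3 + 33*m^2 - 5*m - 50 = (m - 5)*(m^3 - 6*m^2 + 3*m + 10) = (m - 5)^2*(m^2 - m - 2) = (m - 5)^2*(m - 2)*(m + 1)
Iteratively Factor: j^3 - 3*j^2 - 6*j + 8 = (j + 2)*(j^2 - 5*j + 4) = (j - 4)*(j + 2)*(j - 1)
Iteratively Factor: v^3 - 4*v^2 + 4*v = (v)*(v^2 - 4*v + 4) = v*(v - 2)*(v - 2)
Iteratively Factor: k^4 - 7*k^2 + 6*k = (k)*(k^3 - 7*k + 6) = k*(k + 3)*(k^2 - 3*k + 2) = k*(k - 2)*(k + 3)*(k - 1)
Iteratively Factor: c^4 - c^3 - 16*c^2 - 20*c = (c + 2)*(c^3 - 3*c^2 - 10*c) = (c + 2)^2*(c^2 - 5*c) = c*(c + 2)^2*(c - 5)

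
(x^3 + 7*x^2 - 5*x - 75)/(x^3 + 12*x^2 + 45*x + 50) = (x - 3)/(x + 2)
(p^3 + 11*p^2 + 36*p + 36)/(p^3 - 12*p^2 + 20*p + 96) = (p^2 + 9*p + 18)/(p^2 - 14*p + 48)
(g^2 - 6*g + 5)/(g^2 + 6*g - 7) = (g - 5)/(g + 7)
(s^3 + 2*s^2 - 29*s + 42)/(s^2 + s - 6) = (s^2 + 4*s - 21)/(s + 3)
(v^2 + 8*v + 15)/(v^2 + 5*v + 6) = (v + 5)/(v + 2)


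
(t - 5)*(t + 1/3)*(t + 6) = t^3 + 4*t^2/3 - 89*t/3 - 10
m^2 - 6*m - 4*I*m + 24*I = (m - 6)*(m - 4*I)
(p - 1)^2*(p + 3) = p^3 + p^2 - 5*p + 3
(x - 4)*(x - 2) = x^2 - 6*x + 8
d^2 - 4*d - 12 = (d - 6)*(d + 2)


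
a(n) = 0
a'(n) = 0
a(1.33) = 0.00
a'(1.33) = 0.00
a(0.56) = 0.00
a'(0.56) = 0.00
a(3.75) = 0.00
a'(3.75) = 0.00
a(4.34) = 0.00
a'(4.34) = 0.00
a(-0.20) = 0.00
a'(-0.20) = 0.00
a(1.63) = 0.00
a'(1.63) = 0.00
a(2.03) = 0.00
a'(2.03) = 0.00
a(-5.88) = 0.00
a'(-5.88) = 0.00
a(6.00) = 0.00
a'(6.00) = 0.00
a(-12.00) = 0.00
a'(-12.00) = 0.00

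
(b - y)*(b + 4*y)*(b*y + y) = b^3*y + 3*b^2*y^2 + b^2*y - 4*b*y^3 + 3*b*y^2 - 4*y^3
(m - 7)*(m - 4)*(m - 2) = m^3 - 13*m^2 + 50*m - 56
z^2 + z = z*(z + 1)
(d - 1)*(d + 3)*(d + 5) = d^3 + 7*d^2 + 7*d - 15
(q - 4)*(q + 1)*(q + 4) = q^3 + q^2 - 16*q - 16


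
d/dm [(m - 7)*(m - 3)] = 2*m - 10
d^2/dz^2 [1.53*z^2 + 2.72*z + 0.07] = 3.06000000000000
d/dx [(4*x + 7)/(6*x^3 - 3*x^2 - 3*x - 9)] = (8*x^3 - 4*x^2 - 4*x + (4*x + 7)*(-6*x^2 + 2*x + 1) - 12)/(3*(-2*x^3 + x^2 + x + 3)^2)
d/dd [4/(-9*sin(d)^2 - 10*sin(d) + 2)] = 8*(9*sin(d) + 5)*cos(d)/(9*sin(d)^2 + 10*sin(d) - 2)^2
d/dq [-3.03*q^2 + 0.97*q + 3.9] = 0.97 - 6.06*q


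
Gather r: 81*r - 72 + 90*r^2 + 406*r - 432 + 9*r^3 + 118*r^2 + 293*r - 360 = 9*r^3 + 208*r^2 + 780*r - 864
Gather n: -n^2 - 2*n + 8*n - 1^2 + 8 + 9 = -n^2 + 6*n + 16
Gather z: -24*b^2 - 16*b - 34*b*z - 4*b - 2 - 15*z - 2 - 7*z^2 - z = -24*b^2 - 20*b - 7*z^2 + z*(-34*b - 16) - 4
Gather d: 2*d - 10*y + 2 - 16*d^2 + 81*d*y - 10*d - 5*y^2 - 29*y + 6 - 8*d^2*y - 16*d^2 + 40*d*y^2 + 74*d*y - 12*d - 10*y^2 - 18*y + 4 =d^2*(-8*y - 32) + d*(40*y^2 + 155*y - 20) - 15*y^2 - 57*y + 12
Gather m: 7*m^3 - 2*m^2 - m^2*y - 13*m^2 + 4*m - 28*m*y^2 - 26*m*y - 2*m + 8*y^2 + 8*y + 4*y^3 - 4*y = 7*m^3 + m^2*(-y - 15) + m*(-28*y^2 - 26*y + 2) + 4*y^3 + 8*y^2 + 4*y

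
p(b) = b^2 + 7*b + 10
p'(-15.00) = -23.00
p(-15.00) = 130.00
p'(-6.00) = -5.00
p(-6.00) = 4.00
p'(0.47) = 7.94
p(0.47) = 13.51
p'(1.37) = 9.74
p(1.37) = 21.47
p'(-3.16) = 0.68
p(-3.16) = -2.13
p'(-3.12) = 0.76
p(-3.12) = -2.11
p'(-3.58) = -0.16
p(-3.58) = -2.24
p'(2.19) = 11.38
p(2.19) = 30.13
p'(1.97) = 10.94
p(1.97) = 27.67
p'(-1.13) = 4.74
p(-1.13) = 3.37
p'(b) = 2*b + 7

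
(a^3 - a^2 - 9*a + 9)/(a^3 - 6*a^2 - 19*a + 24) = (a - 3)/(a - 8)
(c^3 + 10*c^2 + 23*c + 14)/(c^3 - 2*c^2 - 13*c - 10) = (c + 7)/(c - 5)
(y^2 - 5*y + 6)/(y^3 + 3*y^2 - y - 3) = (y^2 - 5*y + 6)/(y^3 + 3*y^2 - y - 3)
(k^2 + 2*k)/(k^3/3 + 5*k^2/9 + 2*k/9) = 9*(k + 2)/(3*k^2 + 5*k + 2)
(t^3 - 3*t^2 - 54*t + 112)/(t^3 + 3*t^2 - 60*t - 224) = (t - 2)/(t + 4)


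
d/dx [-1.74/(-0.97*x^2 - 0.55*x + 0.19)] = (-3.3756*x - 0.957)/(0.97*x^2 + 0.55*x - 0.19)^2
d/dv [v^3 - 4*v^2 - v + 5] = 3*v^2 - 8*v - 1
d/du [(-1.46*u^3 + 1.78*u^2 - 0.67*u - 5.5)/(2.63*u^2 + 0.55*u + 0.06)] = (-3.8398*u^4 - 1.606*u^3 + 2.4783*u^2 + 29.1436*u + 2.9848)/(6.9169*u^4 + 2.893*u^3 + 0.6181*u^2 + 0.066*u + 0.0036)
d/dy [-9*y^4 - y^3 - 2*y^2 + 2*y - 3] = -36*y^3 - 3*y^2 - 4*y + 2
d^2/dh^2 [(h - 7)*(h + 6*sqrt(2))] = 2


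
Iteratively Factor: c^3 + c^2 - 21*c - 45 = (c - 5)*(c^2 + 6*c + 9) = (c - 5)*(c + 3)*(c + 3)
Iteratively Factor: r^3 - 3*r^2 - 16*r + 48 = (r - 4)*(r^2 + r - 12) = (r - 4)*(r + 4)*(r - 3)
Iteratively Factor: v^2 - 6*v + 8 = (v - 4)*(v - 2)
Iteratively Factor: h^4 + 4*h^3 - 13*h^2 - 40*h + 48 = (h - 1)*(h^3 + 5*h^2 - 8*h - 48) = (h - 3)*(h - 1)*(h^2 + 8*h + 16) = (h - 3)*(h - 1)*(h + 4)*(h + 4)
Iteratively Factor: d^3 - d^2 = (d - 1)*(d^2) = d*(d - 1)*(d)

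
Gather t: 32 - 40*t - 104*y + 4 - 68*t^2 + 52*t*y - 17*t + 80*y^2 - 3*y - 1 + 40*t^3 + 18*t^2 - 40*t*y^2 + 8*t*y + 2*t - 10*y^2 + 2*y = 40*t^3 - 50*t^2 + t*(-40*y^2 + 60*y - 55) + 70*y^2 - 105*y + 35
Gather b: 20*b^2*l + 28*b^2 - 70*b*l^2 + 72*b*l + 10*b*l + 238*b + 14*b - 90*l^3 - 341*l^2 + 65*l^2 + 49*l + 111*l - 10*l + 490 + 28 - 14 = b^2*(20*l + 28) + b*(-70*l^2 + 82*l + 252) - 90*l^3 - 276*l^2 + 150*l + 504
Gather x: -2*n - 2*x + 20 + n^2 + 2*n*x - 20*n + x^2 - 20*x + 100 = n^2 - 22*n + x^2 + x*(2*n - 22) + 120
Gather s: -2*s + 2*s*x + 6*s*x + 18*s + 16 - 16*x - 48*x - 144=s*(8*x + 16) - 64*x - 128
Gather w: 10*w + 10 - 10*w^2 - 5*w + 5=-10*w^2 + 5*w + 15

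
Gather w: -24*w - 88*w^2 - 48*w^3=-48*w^3 - 88*w^2 - 24*w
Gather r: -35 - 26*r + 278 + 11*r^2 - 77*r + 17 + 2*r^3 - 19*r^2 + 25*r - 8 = 2*r^3 - 8*r^2 - 78*r + 252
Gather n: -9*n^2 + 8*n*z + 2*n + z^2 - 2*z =-9*n^2 + n*(8*z + 2) + z^2 - 2*z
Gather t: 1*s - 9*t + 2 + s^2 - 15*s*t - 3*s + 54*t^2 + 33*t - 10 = s^2 - 2*s + 54*t^2 + t*(24 - 15*s) - 8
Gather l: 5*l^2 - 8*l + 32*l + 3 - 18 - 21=5*l^2 + 24*l - 36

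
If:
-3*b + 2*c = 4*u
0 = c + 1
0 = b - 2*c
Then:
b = -2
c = -1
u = 1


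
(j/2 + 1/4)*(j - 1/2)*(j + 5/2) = j^3/2 + 5*j^2/4 - j/8 - 5/16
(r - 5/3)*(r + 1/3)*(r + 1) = r^3 - r^2/3 - 17*r/9 - 5/9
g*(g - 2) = g^2 - 2*g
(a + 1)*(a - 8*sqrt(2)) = a^2 - 8*sqrt(2)*a + a - 8*sqrt(2)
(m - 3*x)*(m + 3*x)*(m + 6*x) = m^3 + 6*m^2*x - 9*m*x^2 - 54*x^3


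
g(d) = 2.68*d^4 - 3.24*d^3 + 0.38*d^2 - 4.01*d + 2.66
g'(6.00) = 1966.15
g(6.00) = 2765.72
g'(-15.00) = -38382.41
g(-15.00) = 146758.31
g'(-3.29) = -493.47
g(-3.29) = 449.34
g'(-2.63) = -268.25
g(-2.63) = 203.00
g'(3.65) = 390.55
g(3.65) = 311.20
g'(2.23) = 68.23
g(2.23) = 25.95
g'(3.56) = 359.17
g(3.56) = 277.48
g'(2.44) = 95.70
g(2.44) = 43.06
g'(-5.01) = -1599.85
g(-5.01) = 2128.16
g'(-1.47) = -60.18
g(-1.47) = 32.18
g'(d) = 10.72*d^3 - 9.72*d^2 + 0.76*d - 4.01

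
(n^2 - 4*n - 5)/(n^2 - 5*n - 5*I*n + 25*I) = (n + 1)/(n - 5*I)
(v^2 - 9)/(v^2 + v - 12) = (v + 3)/(v + 4)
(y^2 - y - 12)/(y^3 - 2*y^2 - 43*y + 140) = (y + 3)/(y^2 + 2*y - 35)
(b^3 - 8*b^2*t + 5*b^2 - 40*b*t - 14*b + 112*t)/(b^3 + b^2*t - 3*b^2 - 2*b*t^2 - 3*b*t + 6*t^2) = (b^3 - 8*b^2*t + 5*b^2 - 40*b*t - 14*b + 112*t)/(b^3 + b^2*t - 3*b^2 - 2*b*t^2 - 3*b*t + 6*t^2)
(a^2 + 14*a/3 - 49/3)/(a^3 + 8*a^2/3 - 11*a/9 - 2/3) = 3*(3*a^2 + 14*a - 49)/(9*a^3 + 24*a^2 - 11*a - 6)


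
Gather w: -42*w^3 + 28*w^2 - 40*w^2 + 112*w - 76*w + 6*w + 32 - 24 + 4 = -42*w^3 - 12*w^2 + 42*w + 12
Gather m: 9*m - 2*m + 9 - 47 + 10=7*m - 28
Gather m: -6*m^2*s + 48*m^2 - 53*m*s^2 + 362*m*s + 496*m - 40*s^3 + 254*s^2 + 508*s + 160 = m^2*(48 - 6*s) + m*(-53*s^2 + 362*s + 496) - 40*s^3 + 254*s^2 + 508*s + 160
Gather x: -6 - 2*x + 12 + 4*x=2*x + 6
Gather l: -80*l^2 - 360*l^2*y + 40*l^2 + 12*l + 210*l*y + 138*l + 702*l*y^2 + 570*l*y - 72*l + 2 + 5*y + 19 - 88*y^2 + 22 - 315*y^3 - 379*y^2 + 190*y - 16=l^2*(-360*y - 40) + l*(702*y^2 + 780*y + 78) - 315*y^3 - 467*y^2 + 195*y + 27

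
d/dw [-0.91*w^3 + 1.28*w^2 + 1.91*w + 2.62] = -2.73*w^2 + 2.56*w + 1.91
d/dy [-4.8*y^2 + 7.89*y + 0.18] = 7.89 - 9.6*y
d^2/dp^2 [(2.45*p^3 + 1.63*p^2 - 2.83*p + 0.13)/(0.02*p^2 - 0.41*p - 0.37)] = (5.55111512312578e-17*p^4 + 0.884417999999999*p^3 + 2.302674*p^2 + 1.880382*p + 1.350546)/(8.0e-6*p^6 - 0.000492*p^5 + 0.009642*p^4 - 0.050717*p^3 - 0.178377*p^2 - 0.168387*p - 0.050653)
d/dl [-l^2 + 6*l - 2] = 6 - 2*l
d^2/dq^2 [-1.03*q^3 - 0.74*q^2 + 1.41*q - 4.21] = -6.18*q - 1.48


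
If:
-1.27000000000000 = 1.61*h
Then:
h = -0.79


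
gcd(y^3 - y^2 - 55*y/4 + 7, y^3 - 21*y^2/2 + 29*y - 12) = y^2 - 9*y/2 + 2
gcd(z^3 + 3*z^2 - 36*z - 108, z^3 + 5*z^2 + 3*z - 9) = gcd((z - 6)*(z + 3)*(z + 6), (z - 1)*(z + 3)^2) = z + 3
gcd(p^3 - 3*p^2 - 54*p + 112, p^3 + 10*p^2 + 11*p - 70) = p^2 + 5*p - 14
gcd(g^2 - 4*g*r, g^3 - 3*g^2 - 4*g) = g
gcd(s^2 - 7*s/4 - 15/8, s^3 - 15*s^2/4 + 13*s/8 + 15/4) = s^2 - 7*s/4 - 15/8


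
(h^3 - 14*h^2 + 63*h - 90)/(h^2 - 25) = (h^2 - 9*h + 18)/(h + 5)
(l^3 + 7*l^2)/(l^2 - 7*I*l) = l*(l + 7)/(l - 7*I)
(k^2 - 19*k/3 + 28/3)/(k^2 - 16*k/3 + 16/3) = (3*k - 7)/(3*k - 4)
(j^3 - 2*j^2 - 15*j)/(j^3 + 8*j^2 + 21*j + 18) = j*(j - 5)/(j^2 + 5*j + 6)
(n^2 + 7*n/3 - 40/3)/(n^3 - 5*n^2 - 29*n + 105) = (n - 8/3)/(n^2 - 10*n + 21)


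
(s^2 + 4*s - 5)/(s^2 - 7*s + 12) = (s^2 + 4*s - 5)/(s^2 - 7*s + 12)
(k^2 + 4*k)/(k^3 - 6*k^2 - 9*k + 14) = k*(k + 4)/(k^3 - 6*k^2 - 9*k + 14)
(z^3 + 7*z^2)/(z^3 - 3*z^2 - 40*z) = z*(z + 7)/(z^2 - 3*z - 40)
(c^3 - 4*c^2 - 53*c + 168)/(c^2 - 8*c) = c + 4 - 21/c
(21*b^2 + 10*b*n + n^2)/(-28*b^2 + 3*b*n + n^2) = (-3*b - n)/(4*b - n)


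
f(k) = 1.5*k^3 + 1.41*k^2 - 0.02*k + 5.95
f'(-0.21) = -0.41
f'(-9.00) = 339.10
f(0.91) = 8.23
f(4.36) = 156.99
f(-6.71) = -383.60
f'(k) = 4.5*k^2 + 2.82*k - 0.02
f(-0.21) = 6.00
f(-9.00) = -973.16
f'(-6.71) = 183.67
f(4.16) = 138.25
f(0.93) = 8.36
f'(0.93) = 6.49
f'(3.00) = 48.94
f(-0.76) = 6.12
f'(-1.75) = 8.83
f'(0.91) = 6.27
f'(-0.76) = 0.44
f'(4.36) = 97.82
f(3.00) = 59.08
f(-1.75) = 2.26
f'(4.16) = 89.59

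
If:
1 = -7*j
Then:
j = -1/7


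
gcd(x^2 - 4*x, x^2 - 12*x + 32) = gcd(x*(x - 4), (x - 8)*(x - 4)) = x - 4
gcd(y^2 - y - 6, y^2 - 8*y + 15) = y - 3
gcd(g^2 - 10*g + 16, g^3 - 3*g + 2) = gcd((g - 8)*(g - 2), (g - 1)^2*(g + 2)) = 1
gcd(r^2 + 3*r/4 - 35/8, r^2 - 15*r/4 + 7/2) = r - 7/4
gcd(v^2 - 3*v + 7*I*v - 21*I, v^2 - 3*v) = v - 3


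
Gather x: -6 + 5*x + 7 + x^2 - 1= x^2 + 5*x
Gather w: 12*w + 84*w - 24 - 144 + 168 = 96*w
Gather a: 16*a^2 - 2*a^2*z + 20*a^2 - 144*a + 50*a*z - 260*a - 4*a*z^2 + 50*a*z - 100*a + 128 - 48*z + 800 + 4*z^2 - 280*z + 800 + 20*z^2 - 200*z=a^2*(36 - 2*z) + a*(-4*z^2 + 100*z - 504) + 24*z^2 - 528*z + 1728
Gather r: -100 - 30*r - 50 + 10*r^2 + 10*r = 10*r^2 - 20*r - 150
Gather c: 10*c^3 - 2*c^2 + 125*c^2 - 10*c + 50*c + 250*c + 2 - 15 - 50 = 10*c^3 + 123*c^2 + 290*c - 63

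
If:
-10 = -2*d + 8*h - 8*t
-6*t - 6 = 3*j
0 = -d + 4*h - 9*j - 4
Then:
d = 4*h + 73/11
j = -13/11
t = -9/22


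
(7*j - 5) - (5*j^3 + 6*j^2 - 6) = -5*j^3 - 6*j^2 + 7*j + 1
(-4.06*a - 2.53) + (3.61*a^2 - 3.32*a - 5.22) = 3.61*a^2 - 7.38*a - 7.75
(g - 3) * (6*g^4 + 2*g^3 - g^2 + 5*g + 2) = 6*g^5 - 16*g^4 - 7*g^3 + 8*g^2 - 13*g - 6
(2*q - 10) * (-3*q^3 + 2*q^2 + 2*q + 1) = -6*q^4 + 34*q^3 - 16*q^2 - 18*q - 10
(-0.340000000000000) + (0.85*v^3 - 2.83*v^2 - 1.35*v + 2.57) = 0.85*v^3 - 2.83*v^2 - 1.35*v + 2.23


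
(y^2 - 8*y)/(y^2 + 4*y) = (y - 8)/(y + 4)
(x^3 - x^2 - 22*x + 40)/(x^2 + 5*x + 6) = (x^3 - x^2 - 22*x + 40)/(x^2 + 5*x + 6)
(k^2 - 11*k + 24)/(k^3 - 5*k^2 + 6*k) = (k - 8)/(k*(k - 2))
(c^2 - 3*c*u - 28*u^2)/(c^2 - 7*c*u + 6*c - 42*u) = (c + 4*u)/(c + 6)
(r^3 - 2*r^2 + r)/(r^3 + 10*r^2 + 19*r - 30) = r*(r - 1)/(r^2 + 11*r + 30)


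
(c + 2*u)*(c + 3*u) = c^2 + 5*c*u + 6*u^2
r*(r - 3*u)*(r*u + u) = r^3*u - 3*r^2*u^2 + r^2*u - 3*r*u^2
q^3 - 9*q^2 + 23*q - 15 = (q - 5)*(q - 3)*(q - 1)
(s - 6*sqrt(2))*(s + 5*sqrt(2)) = s^2 - sqrt(2)*s - 60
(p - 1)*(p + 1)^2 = p^3 + p^2 - p - 1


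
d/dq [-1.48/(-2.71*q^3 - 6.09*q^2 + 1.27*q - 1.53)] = (-12.0324*q^2 - 18.0264*q + 1.8796)/(2.71*q^3 + 6.09*q^2 - 1.27*q + 1.53)^2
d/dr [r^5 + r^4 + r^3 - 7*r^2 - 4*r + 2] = 5*r^4 + 4*r^3 + 3*r^2 - 14*r - 4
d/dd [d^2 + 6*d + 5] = 2*d + 6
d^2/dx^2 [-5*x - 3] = 0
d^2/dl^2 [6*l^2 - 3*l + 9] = 12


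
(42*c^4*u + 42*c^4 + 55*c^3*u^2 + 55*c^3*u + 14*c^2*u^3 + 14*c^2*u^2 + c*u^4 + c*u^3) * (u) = 42*c^4*u^2 + 42*c^4*u + 55*c^3*u^3 + 55*c^3*u^2 + 14*c^2*u^4 + 14*c^2*u^3 + c*u^5 + c*u^4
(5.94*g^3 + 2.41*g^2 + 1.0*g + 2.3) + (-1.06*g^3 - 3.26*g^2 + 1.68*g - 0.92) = 4.88*g^3 - 0.85*g^2 + 2.68*g + 1.38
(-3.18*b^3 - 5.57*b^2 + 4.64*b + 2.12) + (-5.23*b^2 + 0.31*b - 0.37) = -3.18*b^3 - 10.8*b^2 + 4.95*b + 1.75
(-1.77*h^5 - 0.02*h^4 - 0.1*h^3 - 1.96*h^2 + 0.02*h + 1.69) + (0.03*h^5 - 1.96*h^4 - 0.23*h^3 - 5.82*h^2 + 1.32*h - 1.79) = -1.74*h^5 - 1.98*h^4 - 0.33*h^3 - 7.78*h^2 + 1.34*h - 0.1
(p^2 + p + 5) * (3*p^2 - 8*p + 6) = 3*p^4 - 5*p^3 + 13*p^2 - 34*p + 30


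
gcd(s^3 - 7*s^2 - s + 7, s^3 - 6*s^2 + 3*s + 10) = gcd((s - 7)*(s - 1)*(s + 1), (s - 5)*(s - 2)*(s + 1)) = s + 1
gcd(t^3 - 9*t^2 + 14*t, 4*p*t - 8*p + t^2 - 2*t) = t - 2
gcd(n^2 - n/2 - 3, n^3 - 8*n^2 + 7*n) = 1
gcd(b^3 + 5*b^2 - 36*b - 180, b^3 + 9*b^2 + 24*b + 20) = b + 5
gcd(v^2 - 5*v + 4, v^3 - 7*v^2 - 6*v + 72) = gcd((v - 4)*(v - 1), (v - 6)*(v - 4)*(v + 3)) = v - 4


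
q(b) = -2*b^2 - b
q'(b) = -4*b - 1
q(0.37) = -0.64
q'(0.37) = -2.48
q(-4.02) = -28.30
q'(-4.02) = 15.08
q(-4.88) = -42.75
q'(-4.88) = 18.52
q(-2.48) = -9.82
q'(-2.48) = 8.92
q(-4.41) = -34.49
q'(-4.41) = 16.64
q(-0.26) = 0.12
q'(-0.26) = 0.04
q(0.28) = -0.44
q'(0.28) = -2.12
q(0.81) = -2.12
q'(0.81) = -4.24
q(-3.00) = -15.00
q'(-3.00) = 11.00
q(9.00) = -171.00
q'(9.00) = -37.00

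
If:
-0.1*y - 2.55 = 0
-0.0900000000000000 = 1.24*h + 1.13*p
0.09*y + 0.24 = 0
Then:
No Solution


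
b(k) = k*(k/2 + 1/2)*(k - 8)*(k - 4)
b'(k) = k*(k/2 + 1/2)*(k - 8) + k*(k/2 + 1/2)*(k - 4) + k*(k - 8)*(k - 4)/2 + (k/2 + 1/2)*(k - 8)*(k - 4)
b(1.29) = 26.86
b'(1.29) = 18.64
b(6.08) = -85.96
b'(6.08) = -22.83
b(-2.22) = 86.08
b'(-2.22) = -131.60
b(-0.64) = -4.62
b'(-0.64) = -4.08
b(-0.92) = -1.62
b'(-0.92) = -17.92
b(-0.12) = -1.77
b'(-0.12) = 13.36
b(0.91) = 19.04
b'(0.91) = 22.04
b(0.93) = 19.48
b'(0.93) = 21.94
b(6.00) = -84.00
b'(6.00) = -26.00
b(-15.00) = 45885.00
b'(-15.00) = -10746.50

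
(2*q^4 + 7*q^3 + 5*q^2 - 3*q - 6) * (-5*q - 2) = -10*q^5 - 39*q^4 - 39*q^3 + 5*q^2 + 36*q + 12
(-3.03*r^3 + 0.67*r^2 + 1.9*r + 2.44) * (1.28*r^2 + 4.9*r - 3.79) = -3.8784*r^5 - 13.9894*r^4 + 17.1987*r^3 + 9.8939*r^2 + 4.755*r - 9.2476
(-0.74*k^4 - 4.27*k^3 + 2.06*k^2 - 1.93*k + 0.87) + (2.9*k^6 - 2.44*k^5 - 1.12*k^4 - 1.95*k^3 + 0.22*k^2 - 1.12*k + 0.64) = 2.9*k^6 - 2.44*k^5 - 1.86*k^4 - 6.22*k^3 + 2.28*k^2 - 3.05*k + 1.51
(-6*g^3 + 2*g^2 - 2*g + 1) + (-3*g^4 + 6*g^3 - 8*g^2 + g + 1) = -3*g^4 - 6*g^2 - g + 2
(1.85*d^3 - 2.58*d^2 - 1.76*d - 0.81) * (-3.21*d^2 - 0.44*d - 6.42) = -5.9385*d^5 + 7.4678*d^4 - 5.0922*d^3 + 19.9381*d^2 + 11.6556*d + 5.2002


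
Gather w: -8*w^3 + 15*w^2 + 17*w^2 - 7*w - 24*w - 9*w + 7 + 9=-8*w^3 + 32*w^2 - 40*w + 16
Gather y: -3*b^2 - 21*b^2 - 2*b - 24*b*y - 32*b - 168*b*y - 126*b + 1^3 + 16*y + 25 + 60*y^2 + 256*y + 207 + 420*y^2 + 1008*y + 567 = -24*b^2 - 160*b + 480*y^2 + y*(1280 - 192*b) + 800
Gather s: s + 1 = s + 1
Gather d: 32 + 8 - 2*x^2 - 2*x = -2*x^2 - 2*x + 40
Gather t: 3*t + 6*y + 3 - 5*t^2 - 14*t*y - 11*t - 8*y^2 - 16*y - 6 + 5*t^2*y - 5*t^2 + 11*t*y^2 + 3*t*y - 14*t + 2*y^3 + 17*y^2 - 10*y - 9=t^2*(5*y - 10) + t*(11*y^2 - 11*y - 22) + 2*y^3 + 9*y^2 - 20*y - 12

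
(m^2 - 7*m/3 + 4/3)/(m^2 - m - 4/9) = 3*(m - 1)/(3*m + 1)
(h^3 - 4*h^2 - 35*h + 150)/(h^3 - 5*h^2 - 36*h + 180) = (h - 5)/(h - 6)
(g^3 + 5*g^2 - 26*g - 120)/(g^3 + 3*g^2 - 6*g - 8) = (g^2 + g - 30)/(g^2 - g - 2)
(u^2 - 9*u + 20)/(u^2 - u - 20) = (u - 4)/(u + 4)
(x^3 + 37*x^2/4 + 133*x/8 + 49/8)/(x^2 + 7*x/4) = x + 15/2 + 7/(2*x)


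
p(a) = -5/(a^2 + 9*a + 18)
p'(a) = -5*(-2*a - 9)/(a^2 + 9*a + 18)^2 = 5*(2*a + 9)/(a^2 + 9*a + 18)^2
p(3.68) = -0.08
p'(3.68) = 0.02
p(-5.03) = 2.54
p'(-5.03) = -1.37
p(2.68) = -0.10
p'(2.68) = 0.03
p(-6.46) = -3.14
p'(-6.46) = -7.74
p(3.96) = -0.07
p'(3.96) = 0.02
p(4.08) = -0.07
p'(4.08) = 0.02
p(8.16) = -0.03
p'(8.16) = 0.01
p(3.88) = -0.07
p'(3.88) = 0.02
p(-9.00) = -0.28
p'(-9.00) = -0.14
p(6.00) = -0.05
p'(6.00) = 0.01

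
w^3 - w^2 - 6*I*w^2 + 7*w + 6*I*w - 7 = (w - 1)*(w - 7*I)*(w + I)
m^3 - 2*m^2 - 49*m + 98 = (m - 7)*(m - 2)*(m + 7)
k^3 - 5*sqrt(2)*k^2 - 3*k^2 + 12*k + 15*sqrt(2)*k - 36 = (k - 3)*(k - 3*sqrt(2))*(k - 2*sqrt(2))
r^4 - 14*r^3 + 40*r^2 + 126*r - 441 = (r - 7)^2*(r - 3)*(r + 3)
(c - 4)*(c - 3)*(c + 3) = c^3 - 4*c^2 - 9*c + 36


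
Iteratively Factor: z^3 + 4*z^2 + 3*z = (z + 3)*(z^2 + z) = z*(z + 3)*(z + 1)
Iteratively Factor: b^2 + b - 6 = (b + 3)*(b - 2)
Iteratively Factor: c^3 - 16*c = (c)*(c^2 - 16) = c*(c - 4)*(c + 4)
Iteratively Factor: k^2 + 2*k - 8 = (k - 2)*(k + 4)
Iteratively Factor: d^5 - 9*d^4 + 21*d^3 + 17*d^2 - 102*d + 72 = (d - 3)*(d^4 - 6*d^3 + 3*d^2 + 26*d - 24) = (d - 4)*(d - 3)*(d^3 - 2*d^2 - 5*d + 6) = (d - 4)*(d - 3)^2*(d^2 + d - 2) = (d - 4)*(d - 3)^2*(d - 1)*(d + 2)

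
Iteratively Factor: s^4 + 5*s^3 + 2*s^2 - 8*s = (s + 4)*(s^3 + s^2 - 2*s) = (s + 2)*(s + 4)*(s^2 - s) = (s - 1)*(s + 2)*(s + 4)*(s)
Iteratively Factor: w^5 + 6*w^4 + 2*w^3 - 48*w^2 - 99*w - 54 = (w + 3)*(w^4 + 3*w^3 - 7*w^2 - 27*w - 18) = (w + 1)*(w + 3)*(w^3 + 2*w^2 - 9*w - 18) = (w + 1)*(w + 2)*(w + 3)*(w^2 - 9) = (w - 3)*(w + 1)*(w + 2)*(w + 3)*(w + 3)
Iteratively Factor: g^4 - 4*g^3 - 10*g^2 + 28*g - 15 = (g - 5)*(g^3 + g^2 - 5*g + 3) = (g - 5)*(g - 1)*(g^2 + 2*g - 3) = (g - 5)*(g - 1)^2*(g + 3)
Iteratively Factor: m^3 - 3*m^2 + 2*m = (m - 2)*(m^2 - m) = m*(m - 2)*(m - 1)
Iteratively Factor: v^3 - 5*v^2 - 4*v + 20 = (v + 2)*(v^2 - 7*v + 10) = (v - 2)*(v + 2)*(v - 5)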